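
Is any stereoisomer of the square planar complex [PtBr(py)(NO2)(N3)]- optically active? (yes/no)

Systematic placement gives 3 geometric isomers: (Br/NO2 trans, N3/py trans); (Br/py trans, N3/NO2 trans); (Br/N3 trans, NO2/py trans).
Each arrangement has an internal mirror plane or centre of symmetry, so none is chiral.

no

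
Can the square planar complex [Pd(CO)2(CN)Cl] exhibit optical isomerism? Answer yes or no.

no

A square has two trans pairs of vertices; adjacent vertices are cis.
The distinct arrangements are (2 in all): CO cis; CO trans.
Each arrangement has an internal mirror plane or centre of symmetry, so none is chiral.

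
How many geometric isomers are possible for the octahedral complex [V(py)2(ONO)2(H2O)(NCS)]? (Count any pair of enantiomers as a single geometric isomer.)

In an octahedral complex each vertex has one trans partner and four cis neighbours.
The distinct arrangements are (6 in all): py trans, ONO trans; py cis, ONO cis (3 arrangements, 2 chiral); py trans, ONO cis; py cis, ONO trans.

6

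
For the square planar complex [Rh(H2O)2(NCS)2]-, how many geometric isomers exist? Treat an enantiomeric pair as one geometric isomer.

A square has two trans pairs of vertices; adjacent vertices are cis.
Working through the distinct placements yields 2 geometric isomers: H2O cis; H2O trans.

2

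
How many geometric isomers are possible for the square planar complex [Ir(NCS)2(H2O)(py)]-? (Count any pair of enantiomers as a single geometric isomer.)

In a square planar complex each vertex has one trans partner and two cis neighbours.
Systematic placement gives 2 geometric isomers: NCS cis; NCS trans.

2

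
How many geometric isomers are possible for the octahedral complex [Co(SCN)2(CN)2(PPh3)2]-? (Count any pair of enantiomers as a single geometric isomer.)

Working through the distinct placements yields 5 geometric isomers: SCN trans, CN trans, PPh3 trans; SCN cis, CN trans, PPh3 cis; SCN trans, CN cis, PPh3 cis; SCN cis, CN cis, PPh3 cis (chiral); SCN cis, CN cis, PPh3 trans.

5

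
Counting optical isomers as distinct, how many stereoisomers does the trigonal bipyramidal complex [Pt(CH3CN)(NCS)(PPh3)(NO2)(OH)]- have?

In a trigonal bipyramid the two axial positions differ from the three equatorial ones.
Placing the ligands in turn and identifying arrangements related by rotation or reflection leaves 10 distinct geometric isomers.
Of these, 10 lack any improper symmetry element and so occur as enantiomeric pairs, giving 10 + 10 = 20 stereoisomers in total.

20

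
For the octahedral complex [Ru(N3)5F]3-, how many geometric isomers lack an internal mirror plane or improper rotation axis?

0

Only one geometric arrangement is possible.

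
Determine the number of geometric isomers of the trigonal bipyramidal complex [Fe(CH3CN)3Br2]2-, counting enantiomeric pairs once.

There are 3 geometric isomers: Br both axial; Br one axial, one equatorial; Br both equatorial.

3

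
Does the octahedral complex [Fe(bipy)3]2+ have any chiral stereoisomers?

yes

An octahedron has six vertices in three trans pairs; every non-trans pair is cis.
Each bipy is bidentate and must span two cis positions.
Only one geometric arrangement is possible; it has no improper symmetry element, so it exists as a pair of enantiomers (2 stereoisomers).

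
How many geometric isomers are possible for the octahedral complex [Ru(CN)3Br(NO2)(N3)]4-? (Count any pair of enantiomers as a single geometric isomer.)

The six octahedral sites form three mutually perpendicular trans pairs.
Working through the distinct placements yields 4 geometric isomers: CN mer (3 arrangements); CN fac (chiral).

4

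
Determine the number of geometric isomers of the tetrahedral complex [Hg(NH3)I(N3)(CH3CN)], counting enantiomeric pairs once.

1

In a tetrahedral complex all four positions are equivalent and every pair of ligands is adjacent — there is no cis/trans distinction.
Only one geometric arrangement is possible; it has no improper symmetry element, so it exists as a pair of enantiomers (2 stereoisomers).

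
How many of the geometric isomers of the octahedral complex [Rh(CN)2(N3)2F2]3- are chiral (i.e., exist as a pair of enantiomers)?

Systematic placement gives 5 geometric isomers: CN trans, N3 trans, F trans; CN trans, N3 cis, F cis; CN cis, N3 trans, F cis; CN cis, N3 cis, F cis (chiral); CN cis, N3 cis, F trans.
One of these lacks any improper symmetry element and so occurs as an enantiomeric pair, giving 5 + 1 = 6 stereoisomers in total.

1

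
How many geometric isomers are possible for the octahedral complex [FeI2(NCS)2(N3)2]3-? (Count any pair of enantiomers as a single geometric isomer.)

5

In an octahedral complex each vertex has one trans partner and four cis neighbours.
Systematic placement gives 5 geometric isomers: I trans, NCS trans, N3 trans; I trans, NCS cis, N3 cis; I cis, NCS trans, N3 cis; I cis, NCS cis, N3 cis (chiral); I cis, NCS cis, N3 trans.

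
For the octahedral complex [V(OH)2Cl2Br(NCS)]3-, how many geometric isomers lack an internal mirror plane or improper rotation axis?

There are 6 geometric isomers: OH trans, Cl cis; OH cis, Cl cis (3 arrangements, 2 chiral); OH trans, Cl trans; OH cis, Cl trans.
Of these, 2 lack any improper symmetry element and so occur as enantiomeric pairs, giving 6 + 2 = 8 stereoisomers in total.

2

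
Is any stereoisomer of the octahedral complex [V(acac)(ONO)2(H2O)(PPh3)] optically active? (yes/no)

Each acac is bidentate and must span two cis positions.
The distinct arrangements are (4 in all): ONO cis (3 arrangements, 2 chiral); ONO trans.
Of these, 2 lack any improper symmetry element and so occur as enantiomeric pairs, giving 4 + 2 = 6 stereoisomers in total.

yes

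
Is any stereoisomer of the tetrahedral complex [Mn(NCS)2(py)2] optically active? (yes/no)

no

Only one geometric arrangement is possible.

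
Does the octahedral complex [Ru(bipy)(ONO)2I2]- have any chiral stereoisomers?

The six octahedral sites form three mutually perpendicular trans pairs.
Each bipy is bidentate and must span two cis positions.
The distinct arrangements are (3 in all): ONO cis, I trans; ONO cis, I cis (chiral); ONO trans, I cis.
One of these lacks any improper symmetry element and so occurs as an enantiomeric pair, giving 3 + 1 = 4 stereoisomers in total.

yes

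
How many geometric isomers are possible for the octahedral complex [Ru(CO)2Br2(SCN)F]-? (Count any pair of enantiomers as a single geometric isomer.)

6

In an octahedral complex each vertex has one trans partner and four cis neighbours.
There are 6 geometric isomers: CO trans, Br trans; CO cis, Br trans; CO cis, Br cis (3 arrangements, 2 chiral); CO trans, Br cis.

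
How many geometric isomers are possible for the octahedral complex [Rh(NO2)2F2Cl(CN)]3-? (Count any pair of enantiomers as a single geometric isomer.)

In an octahedral complex each vertex has one trans partner and four cis neighbours.
There are 6 geometric isomers: NO2 trans, F trans; NO2 cis, F cis (3 arrangements, 2 chiral); NO2 trans, F cis; NO2 cis, F trans.

6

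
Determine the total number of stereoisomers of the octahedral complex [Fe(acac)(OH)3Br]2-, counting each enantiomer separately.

2

An octahedron has six vertices in three trans pairs; every non-trans pair is cis.
Each acac is bidentate and must span two cis positions.
The distinct arrangements are (2 in all): OH fac; OH mer.
Each arrangement has an internal mirror plane or centre of symmetry, so none is chiral.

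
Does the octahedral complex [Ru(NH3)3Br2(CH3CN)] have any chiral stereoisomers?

no

An octahedron has six vertices in three trans pairs; every non-trans pair is cis.
Working through the distinct placements yields 3 geometric isomers: NH3 mer, Br trans; NH3 mer, Br cis; NH3 fac, Br cis.
Each arrangement has an internal mirror plane or centre of symmetry, so none is chiral.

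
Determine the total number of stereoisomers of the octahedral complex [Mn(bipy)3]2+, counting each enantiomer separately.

2

An octahedron has six vertices in three trans pairs; every non-trans pair is cis.
Each bipy is bidentate and must span two cis positions.
Only one geometric arrangement is possible; it has no improper symmetry element, so it exists as a pair of enantiomers (2 stereoisomers).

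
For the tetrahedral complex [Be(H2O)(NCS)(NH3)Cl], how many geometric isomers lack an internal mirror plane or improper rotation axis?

1

Only one geometric arrangement is possible; it has no improper symmetry element, so it exists as a pair of enantiomers (2 stereoisomers).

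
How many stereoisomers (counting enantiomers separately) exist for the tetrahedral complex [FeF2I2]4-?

In a tetrahedral complex all four positions are equivalent and every pair of ligands is adjacent — there is no cis/trans distinction.
Only one geometric arrangement is possible.

1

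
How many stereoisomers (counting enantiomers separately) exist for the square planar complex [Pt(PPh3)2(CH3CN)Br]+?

In a square planar complex each vertex has one trans partner and two cis neighbours.
The distinct arrangements are (2 in all): PPh3 cis; PPh3 trans.
Each arrangement has an internal mirror plane or centre of symmetry, so none is chiral.

2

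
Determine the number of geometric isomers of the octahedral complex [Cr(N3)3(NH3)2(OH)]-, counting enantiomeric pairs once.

3

An octahedron has six vertices in three trans pairs; every non-trans pair is cis.
The distinct arrangements are (3 in all): N3 mer, NH3 cis; N3 mer, NH3 trans; N3 fac, NH3 cis.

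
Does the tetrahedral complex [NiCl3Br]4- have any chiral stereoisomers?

no

All four vertices of a tetrahedron are equivalent and mutually adjacent, so cis/trans isomerism cannot arise.
Only one geometric arrangement is possible.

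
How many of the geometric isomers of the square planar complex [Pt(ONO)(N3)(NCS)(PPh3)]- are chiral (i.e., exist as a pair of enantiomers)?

In a square planar complex each vertex has one trans partner and two cis neighbours.
Working through the distinct placements yields 3 geometric isomers: (N3/ONO trans, NCS/PPh3 trans); (N3/PPh3 trans, NCS/ONO trans); (N3/NCS trans, ONO/PPh3 trans).
Each arrangement has an internal mirror plane or centre of symmetry, so none is chiral.

0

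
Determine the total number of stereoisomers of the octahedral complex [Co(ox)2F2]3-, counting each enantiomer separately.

The six octahedral sites form three mutually perpendicular trans pairs.
Each ox is bidentate and must span two cis positions.
Systematic placement gives 2 geometric isomers: F trans; F cis (chiral).
One of these lacks any improper symmetry element and so occurs as an enantiomeric pair, giving 2 + 1 = 3 stereoisomers in total.

3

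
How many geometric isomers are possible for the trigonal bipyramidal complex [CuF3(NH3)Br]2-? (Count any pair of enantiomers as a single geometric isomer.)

A trigonal bipyramid has two axial and three equatorial sites, which are chemically inequivalent.
Working through the distinct placements yields 4 geometric isomers: NH3 equatorial, Br axial; NH3 axial, Br axial; NH3 equatorial, Br equatorial; NH3 axial, Br equatorial.

4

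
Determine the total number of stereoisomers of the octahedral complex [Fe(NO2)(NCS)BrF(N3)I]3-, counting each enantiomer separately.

Placing the ligands in turn and identifying arrangements related by rotation or reflection leaves 15 distinct geometric isomers.
Of these, 15 lack any improper symmetry element and so occur as enantiomeric pairs, giving 15 + 15 = 30 stereoisomers in total.

30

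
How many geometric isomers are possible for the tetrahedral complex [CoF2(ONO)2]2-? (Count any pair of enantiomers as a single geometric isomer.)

In a tetrahedral complex all four positions are equivalent and every pair of ligands is adjacent — there is no cis/trans distinction.
Only one geometric arrangement is possible.

1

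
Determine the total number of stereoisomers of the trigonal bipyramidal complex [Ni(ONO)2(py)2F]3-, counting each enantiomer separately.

6

Systematic enumeration (placing each ligand type in turn and discarding arrangements equivalent by rotation or reflection) gives 5 geometric isomers.
One of these lacks any improper symmetry element and so occurs as an enantiomeric pair, giving 5 + 1 = 6 stereoisomers in total.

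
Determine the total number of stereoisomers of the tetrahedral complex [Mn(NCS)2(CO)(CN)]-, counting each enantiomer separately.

1

In a tetrahedral complex all four positions are equivalent and every pair of ligands is adjacent — there is no cis/trans distinction.
Only one geometric arrangement is possible.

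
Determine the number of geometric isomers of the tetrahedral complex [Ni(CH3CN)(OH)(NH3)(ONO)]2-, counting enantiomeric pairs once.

1

In a tetrahedral complex all four positions are equivalent and every pair of ligands is adjacent — there is no cis/trans distinction.
Only one geometric arrangement is possible; it has no improper symmetry element, so it exists as a pair of enantiomers (2 stereoisomers).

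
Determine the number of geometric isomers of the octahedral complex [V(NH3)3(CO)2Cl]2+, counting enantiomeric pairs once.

3

An octahedron has six vertices in three trans pairs; every non-trans pair is cis.
There are 3 geometric isomers: NH3 mer, CO trans; NH3 mer, CO cis; NH3 fac, CO cis.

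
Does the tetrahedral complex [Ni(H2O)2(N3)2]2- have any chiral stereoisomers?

Only one geometric arrangement is possible.

no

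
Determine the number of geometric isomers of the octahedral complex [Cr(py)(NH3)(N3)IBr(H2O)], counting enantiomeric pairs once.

15

The six octahedral sites form three mutually perpendicular trans pairs.
Exhaustive case analysis gives 15 geometric isomers.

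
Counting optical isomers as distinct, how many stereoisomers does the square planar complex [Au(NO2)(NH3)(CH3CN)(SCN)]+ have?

3

Systematic placement gives 3 geometric isomers: (CH3CN/NO2 trans, NH3/SCN trans); (CH3CN/SCN trans, NH3/NO2 trans); (CH3CN/NH3 trans, NO2/SCN trans).
Each arrangement has an internal mirror plane or centre of symmetry, so none is chiral.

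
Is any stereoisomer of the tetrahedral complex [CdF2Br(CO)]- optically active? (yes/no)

no

Only one geometric arrangement is possible.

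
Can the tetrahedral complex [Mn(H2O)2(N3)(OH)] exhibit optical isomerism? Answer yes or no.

no

Only one geometric arrangement is possible.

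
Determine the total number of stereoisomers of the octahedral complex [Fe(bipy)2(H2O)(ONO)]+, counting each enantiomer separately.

3

In an octahedral complex each vertex has one trans partner and four cis neighbours.
Each bipy is bidentate and must span two cis positions.
Working through the distinct placements yields 2 geometric isomers: H2O and ONO mutually trans; H2O and ONO mutually cis (chiral).
One of these lacks any improper symmetry element and so occurs as an enantiomeric pair, giving 2 + 1 = 3 stereoisomers in total.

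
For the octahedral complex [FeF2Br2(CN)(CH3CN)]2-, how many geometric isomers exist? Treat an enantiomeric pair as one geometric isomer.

The distinct arrangements are (6 in all): F trans, Br trans; F cis, Br trans; F trans, Br cis; F cis, Br cis (3 arrangements, 2 chiral).

6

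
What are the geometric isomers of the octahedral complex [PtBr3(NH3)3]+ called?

fac and mer

An octahedron has six vertices in three trans pairs; every non-trans pair is cis.
Working through the distinct placements yields 2 geometric isomers: Br mer; Br fac.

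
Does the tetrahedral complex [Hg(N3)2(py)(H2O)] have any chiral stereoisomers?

In a tetrahedral complex all four positions are equivalent and every pair of ligands is adjacent — there is no cis/trans distinction.
Only one geometric arrangement is possible.

no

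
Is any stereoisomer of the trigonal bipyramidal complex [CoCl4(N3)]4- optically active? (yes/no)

no

Working through the distinct placements yields 2 geometric isomers: N3 equatorial; N3 axial.
Each arrangement has an internal mirror plane or centre of symmetry, so none is chiral.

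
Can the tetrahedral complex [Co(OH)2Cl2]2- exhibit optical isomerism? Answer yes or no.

In a tetrahedral complex all four positions are equivalent and every pair of ligands is adjacent — there is no cis/trans distinction.
Only one geometric arrangement is possible.

no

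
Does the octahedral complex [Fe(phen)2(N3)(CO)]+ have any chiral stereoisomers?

In an octahedral complex each vertex has one trans partner and four cis neighbours.
Each phen is bidentate and must span two cis positions.
Systematic placement gives 2 geometric isomers: N3 and CO mutually trans; N3 and CO mutually cis (chiral).
One of these lacks any improper symmetry element and so occurs as an enantiomeric pair, giving 2 + 1 = 3 stereoisomers in total.

yes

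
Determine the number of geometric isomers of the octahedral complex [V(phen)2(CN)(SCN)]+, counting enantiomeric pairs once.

2

Each phen is bidentate and must span two cis positions.
The distinct arrangements are (2 in all): CN and SCN mutually trans; CN and SCN mutually cis (chiral).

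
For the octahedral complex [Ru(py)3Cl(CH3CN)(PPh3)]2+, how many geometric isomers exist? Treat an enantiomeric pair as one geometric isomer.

There are 4 geometric isomers: py mer (3 arrangements); py fac (chiral).

4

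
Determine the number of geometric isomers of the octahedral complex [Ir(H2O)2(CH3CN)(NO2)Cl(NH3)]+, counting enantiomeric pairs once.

9

In an octahedral complex each vertex has one trans partner and four cis neighbours.
Systematic enumeration (placing each ligand type in turn and discarding arrangements equivalent by rotation or reflection) gives 9 geometric isomers.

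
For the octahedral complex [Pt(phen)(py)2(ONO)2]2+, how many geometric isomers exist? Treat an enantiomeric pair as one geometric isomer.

3

An octahedron has six vertices in three trans pairs; every non-trans pair is cis.
Each phen is bidentate and must span two cis positions.
Working through the distinct placements yields 3 geometric isomers: py cis, ONO trans; py trans, ONO cis; py cis, ONO cis (chiral).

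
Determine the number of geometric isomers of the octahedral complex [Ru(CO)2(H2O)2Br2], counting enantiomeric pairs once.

The distinct arrangements are (5 in all): CO trans, H2O trans, Br trans; CO cis, H2O cis, Br trans; CO cis, H2O trans, Br cis; CO cis, H2O cis, Br cis (chiral); CO trans, H2O cis, Br cis.

5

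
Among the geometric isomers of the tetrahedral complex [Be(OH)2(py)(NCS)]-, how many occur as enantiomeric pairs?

0

In a tetrahedral complex all four positions are equivalent and every pair of ligands is adjacent — there is no cis/trans distinction.
Only one geometric arrangement is possible.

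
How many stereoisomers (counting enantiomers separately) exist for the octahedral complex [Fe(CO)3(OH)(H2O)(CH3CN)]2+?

The six octahedral sites form three mutually perpendicular trans pairs.
The distinct arrangements are (4 in all): CO mer (3 arrangements); CO fac (chiral).
One of these lacks any improper symmetry element and so occurs as an enantiomeric pair, giving 4 + 1 = 5 stereoisomers in total.

5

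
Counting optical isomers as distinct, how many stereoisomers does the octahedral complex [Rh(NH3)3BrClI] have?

In an octahedral complex each vertex has one trans partner and four cis neighbours.
Systematic placement gives 4 geometric isomers: NH3 mer (3 arrangements); NH3 fac (chiral).
One of these lacks any improper symmetry element and so occurs as an enantiomeric pair, giving 4 + 1 = 5 stereoisomers in total.

5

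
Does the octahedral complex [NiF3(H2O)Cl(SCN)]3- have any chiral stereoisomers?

yes

An octahedron has six vertices in three trans pairs; every non-trans pair is cis.
Systematic placement gives 4 geometric isomers: F mer (3 arrangements); F fac (chiral).
One of these lacks any improper symmetry element and so occurs as an enantiomeric pair, giving 4 + 1 = 5 stereoisomers in total.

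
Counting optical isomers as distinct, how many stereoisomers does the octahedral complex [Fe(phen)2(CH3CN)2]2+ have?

In an octahedral complex each vertex has one trans partner and four cis neighbours.
Each phen is bidentate and must span two cis positions.
The distinct arrangements are (2 in all): CH3CN trans; CH3CN cis (chiral).
One of these lacks any improper symmetry element and so occurs as an enantiomeric pair, giving 2 + 1 = 3 stereoisomers in total.

3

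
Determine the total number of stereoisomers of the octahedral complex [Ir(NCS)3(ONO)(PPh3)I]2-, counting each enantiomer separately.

An octahedron has six vertices in three trans pairs; every non-trans pair is cis.
The distinct arrangements are (4 in all): NCS mer (3 arrangements); NCS fac (chiral).
One of these lacks any improper symmetry element and so occurs as an enantiomeric pair, giving 4 + 1 = 5 stereoisomers in total.

5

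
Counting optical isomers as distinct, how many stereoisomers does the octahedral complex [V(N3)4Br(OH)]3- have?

An octahedron has six vertices in three trans pairs; every non-trans pair is cis.
The distinct arrangements are (2 in all): Br and OH mutually cis; Br and OH mutually trans.
Each arrangement has an internal mirror plane or centre of symmetry, so none is chiral.

2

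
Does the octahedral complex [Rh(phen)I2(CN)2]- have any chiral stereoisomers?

In an octahedral complex each vertex has one trans partner and four cis neighbours.
Each phen is bidentate and must span two cis positions.
Systematic placement gives 3 geometric isomers: I cis, CN trans; I cis, CN cis (chiral); I trans, CN cis.
One of these lacks any improper symmetry element and so occurs as an enantiomeric pair, giving 3 + 1 = 4 stereoisomers in total.

yes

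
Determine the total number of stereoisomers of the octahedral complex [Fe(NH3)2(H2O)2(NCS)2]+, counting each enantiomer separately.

6

Working through the distinct placements yields 5 geometric isomers: NH3 trans, H2O trans, NCS trans; NH3 cis, H2O trans, NCS cis; NH3 trans, H2O cis, NCS cis; NH3 cis, H2O cis, NCS cis (chiral); NH3 cis, H2O cis, NCS trans.
One of these lacks any improper symmetry element and so occurs as an enantiomeric pair, giving 5 + 1 = 6 stereoisomers in total.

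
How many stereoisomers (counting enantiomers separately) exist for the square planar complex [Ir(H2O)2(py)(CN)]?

2

A square has two trans pairs of vertices; adjacent vertices are cis.
There are 2 geometric isomers: H2O cis; H2O trans.
Each arrangement has an internal mirror plane or centre of symmetry, so none is chiral.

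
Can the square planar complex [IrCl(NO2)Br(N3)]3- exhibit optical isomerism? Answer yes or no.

no

A square has two trans pairs of vertices; adjacent vertices are cis.
Working through the distinct placements yields 3 geometric isomers: (Br/N3 trans, Cl/NO2 trans); (Br/NO2 trans, Cl/N3 trans); (Br/Cl trans, N3/NO2 trans).
Each arrangement has an internal mirror plane or centre of symmetry, so none is chiral.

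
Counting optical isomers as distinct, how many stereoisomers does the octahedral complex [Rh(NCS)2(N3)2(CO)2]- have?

6

An octahedron has six vertices in three trans pairs; every non-trans pair is cis.
The distinct arrangements are (5 in all): NCS trans, N3 trans, CO trans; NCS cis, N3 cis, CO trans; NCS trans, N3 cis, CO cis; NCS cis, N3 cis, CO cis (chiral); NCS cis, N3 trans, CO cis.
One of these lacks any improper symmetry element and so occurs as an enantiomeric pair, giving 5 + 1 = 6 stereoisomers in total.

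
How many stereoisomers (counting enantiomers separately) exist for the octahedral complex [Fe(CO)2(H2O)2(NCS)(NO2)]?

There are 6 geometric isomers: CO trans, H2O trans; CO trans, H2O cis; CO cis, H2O cis (3 arrangements, 2 chiral); CO cis, H2O trans.
Of these, 2 lack any improper symmetry element and so occur as enantiomeric pairs, giving 6 + 2 = 8 stereoisomers in total.

8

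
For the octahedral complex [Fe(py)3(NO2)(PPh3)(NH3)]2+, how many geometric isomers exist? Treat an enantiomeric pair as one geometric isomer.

4

An octahedron has six vertices in three trans pairs; every non-trans pair is cis.
There are 4 geometric isomers: py mer (3 arrangements); py fac (chiral).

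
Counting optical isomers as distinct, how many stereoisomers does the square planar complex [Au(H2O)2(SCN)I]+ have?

2

In a square planar complex each vertex has one trans partner and two cis neighbours.
The distinct arrangements are (2 in all): H2O cis; H2O trans.
Each arrangement has an internal mirror plane or centre of symmetry, so none is chiral.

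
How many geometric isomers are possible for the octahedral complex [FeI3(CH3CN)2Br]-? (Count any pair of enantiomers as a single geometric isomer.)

An octahedron has six vertices in three trans pairs; every non-trans pair is cis.
Systematic placement gives 3 geometric isomers: I mer, CH3CN cis; I mer, CH3CN trans; I fac, CH3CN cis.

3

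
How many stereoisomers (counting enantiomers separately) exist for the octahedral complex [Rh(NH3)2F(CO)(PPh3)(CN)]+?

An octahedron has six vertices in three trans pairs; every non-trans pair is cis.
Placing the ligands in turn and identifying arrangements related by rotation or reflection leaves 9 distinct geometric isomers.
Of these, 6 lack any improper symmetry element and so occur as enantiomeric pairs, giving 9 + 6 = 15 stereoisomers in total.

15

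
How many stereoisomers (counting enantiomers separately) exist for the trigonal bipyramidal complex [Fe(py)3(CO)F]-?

Working through the distinct placements yields 4 geometric isomers: CO axial, F axial; CO axial, F equatorial; CO equatorial, F axial; CO equatorial, F equatorial.
Each arrangement has an internal mirror plane or centre of symmetry, so none is chiral.

4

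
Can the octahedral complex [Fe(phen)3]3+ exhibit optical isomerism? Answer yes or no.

Each phen is bidentate and must span two cis positions.
Only one geometric arrangement is possible; it has no improper symmetry element, so it exists as a pair of enantiomers (2 stereoisomers).

yes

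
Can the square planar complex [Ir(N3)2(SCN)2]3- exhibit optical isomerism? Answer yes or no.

no

In a square planar complex each vertex has one trans partner and two cis neighbours.
The distinct arrangements are (2 in all): N3 cis; N3 trans.
Each arrangement has an internal mirror plane or centre of symmetry, so none is chiral.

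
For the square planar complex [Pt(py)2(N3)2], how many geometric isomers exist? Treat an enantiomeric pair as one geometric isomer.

2

In a square planar complex each vertex has one trans partner and two cis neighbours.
The distinct arrangements are (2 in all): py cis; py trans.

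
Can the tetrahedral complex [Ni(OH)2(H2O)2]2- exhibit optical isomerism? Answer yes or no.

Only one geometric arrangement is possible.

no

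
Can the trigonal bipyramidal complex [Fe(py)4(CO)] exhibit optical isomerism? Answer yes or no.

Systematic placement gives 2 geometric isomers: CO axial; CO equatorial.
Each arrangement has an internal mirror plane or centre of symmetry, so none is chiral.

no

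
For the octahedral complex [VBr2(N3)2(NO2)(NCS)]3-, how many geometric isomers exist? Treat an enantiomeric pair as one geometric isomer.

6

The six octahedral sites form three mutually perpendicular trans pairs.
There are 6 geometric isomers: Br trans, N3 trans; Br trans, N3 cis; Br cis, N3 cis (3 arrangements, 2 chiral); Br cis, N3 trans.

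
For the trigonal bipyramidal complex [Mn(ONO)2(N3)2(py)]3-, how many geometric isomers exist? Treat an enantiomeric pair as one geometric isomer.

5

Placing the ligands in turn and identifying arrangements related by rotation or reflection leaves 5 distinct geometric isomers.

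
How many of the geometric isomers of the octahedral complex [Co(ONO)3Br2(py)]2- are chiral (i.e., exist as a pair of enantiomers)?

0

An octahedron has six vertices in three trans pairs; every non-trans pair is cis.
Working through the distinct placements yields 3 geometric isomers: ONO mer, Br trans; ONO fac, Br cis; ONO mer, Br cis.
Each arrangement has an internal mirror plane or centre of symmetry, so none is chiral.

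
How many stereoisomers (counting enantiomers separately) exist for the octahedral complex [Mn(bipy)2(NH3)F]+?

3

An octahedron has six vertices in three trans pairs; every non-trans pair is cis.
Each bipy is bidentate and must span two cis positions.
Working through the distinct placements yields 2 geometric isomers: NH3 and F mutually trans; NH3 and F mutually cis (chiral).
One of these lacks any improper symmetry element and so occurs as an enantiomeric pair, giving 2 + 1 = 3 stereoisomers in total.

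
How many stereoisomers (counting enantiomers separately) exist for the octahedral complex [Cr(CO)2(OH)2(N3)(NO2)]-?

Working through the distinct placements yields 6 geometric isomers: CO trans, OH trans; CO trans, OH cis; CO cis, OH trans; CO cis, OH cis (3 arrangements, 2 chiral).
Of these, 2 lack any improper symmetry element and so occur as enantiomeric pairs, giving 6 + 2 = 8 stereoisomers in total.

8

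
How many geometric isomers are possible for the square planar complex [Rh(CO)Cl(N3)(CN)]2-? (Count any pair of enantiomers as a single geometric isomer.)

A square has two trans pairs of vertices; adjacent vertices are cis.
The distinct arrangements are (3 in all): (CN/Cl trans, CO/N3 trans); (CN/N3 trans, CO/Cl trans); (CN/CO trans, Cl/N3 trans).

3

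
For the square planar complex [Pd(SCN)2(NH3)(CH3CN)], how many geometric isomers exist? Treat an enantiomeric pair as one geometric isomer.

A square has two trans pairs of vertices; adjacent vertices are cis.
There are 2 geometric isomers: SCN cis; SCN trans.

2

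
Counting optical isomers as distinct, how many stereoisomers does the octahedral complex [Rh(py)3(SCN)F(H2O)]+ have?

5

There are 4 geometric isomers: py mer (3 arrangements); py fac (chiral).
One of these lacks any improper symmetry element and so occurs as an enantiomeric pair, giving 4 + 1 = 5 stereoisomers in total.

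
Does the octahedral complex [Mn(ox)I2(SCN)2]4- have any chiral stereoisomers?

An octahedron has six vertices in three trans pairs; every non-trans pair is cis.
Each ox is bidentate and must span two cis positions.
There are 3 geometric isomers: I trans, SCN cis; I cis, SCN cis (chiral); I cis, SCN trans.
One of these lacks any improper symmetry element and so occurs as an enantiomeric pair, giving 3 + 1 = 4 stereoisomers in total.

yes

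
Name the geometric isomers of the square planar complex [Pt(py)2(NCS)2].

cis and trans

A square has two trans pairs of vertices; adjacent vertices are cis.
The distinct arrangements are (2 in all): py cis; py trans.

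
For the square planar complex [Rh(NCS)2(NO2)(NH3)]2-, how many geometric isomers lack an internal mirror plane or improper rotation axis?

Working through the distinct placements yields 2 geometric isomers: NCS cis; NCS trans.
Each arrangement has an internal mirror plane or centre of symmetry, so none is chiral.

0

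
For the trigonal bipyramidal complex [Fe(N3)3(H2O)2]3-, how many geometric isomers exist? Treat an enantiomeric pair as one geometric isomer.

3

In a trigonal bipyramid the two axial positions differ from the three equatorial ones.
Systematic placement gives 3 geometric isomers: H2O both axial; H2O one axial, one equatorial; H2O both equatorial.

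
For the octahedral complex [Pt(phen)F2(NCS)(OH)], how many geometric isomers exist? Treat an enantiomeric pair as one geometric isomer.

4

In an octahedral complex each vertex has one trans partner and four cis neighbours.
Each phen is bidentate and must span two cis positions.
Working through the distinct placements yields 4 geometric isomers: F trans; F cis (3 arrangements, 2 chiral).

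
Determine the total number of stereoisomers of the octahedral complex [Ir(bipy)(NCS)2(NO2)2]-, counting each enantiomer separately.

The six octahedral sites form three mutually perpendicular trans pairs.
Each bipy is bidentate and must span two cis positions.
Systematic placement gives 3 geometric isomers: NCS trans, NO2 cis; NCS cis, NO2 cis (chiral); NCS cis, NO2 trans.
One of these lacks any improper symmetry element and so occurs as an enantiomeric pair, giving 3 + 1 = 4 stereoisomers in total.

4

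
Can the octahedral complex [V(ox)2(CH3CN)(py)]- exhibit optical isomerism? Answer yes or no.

An octahedron has six vertices in three trans pairs; every non-trans pair is cis.
Each ox is bidentate and must span two cis positions.
The distinct arrangements are (2 in all): CH3CN and py mutually cis (chiral); CH3CN and py mutually trans.
One of these lacks any improper symmetry element and so occurs as an enantiomeric pair, giving 2 + 1 = 3 stereoisomers in total.

yes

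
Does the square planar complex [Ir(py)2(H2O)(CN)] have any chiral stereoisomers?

A square has two trans pairs of vertices; adjacent vertices are cis.
There are 2 geometric isomers: py cis; py trans.
Each arrangement has an internal mirror plane or centre of symmetry, so none is chiral.

no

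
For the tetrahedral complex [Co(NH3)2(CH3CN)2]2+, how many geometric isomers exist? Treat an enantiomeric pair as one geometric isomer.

1

All four vertices of a tetrahedron are equivalent and mutually adjacent, so cis/trans isomerism cannot arise.
Only one geometric arrangement is possible.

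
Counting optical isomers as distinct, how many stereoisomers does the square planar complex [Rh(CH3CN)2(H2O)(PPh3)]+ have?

2

A square has two trans pairs of vertices; adjacent vertices are cis.
The distinct arrangements are (2 in all): CH3CN cis; CH3CN trans.
Each arrangement has an internal mirror plane or centre of symmetry, so none is chiral.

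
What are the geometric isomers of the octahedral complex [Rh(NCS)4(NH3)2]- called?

cis and trans

The distinct arrangements are (2 in all): NH3 trans; NH3 cis.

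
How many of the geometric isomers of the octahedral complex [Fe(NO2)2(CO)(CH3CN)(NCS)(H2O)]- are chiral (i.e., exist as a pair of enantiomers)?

In an octahedral complex each vertex has one trans partner and four cis neighbours.
Systematic enumeration (placing each ligand type in turn and discarding arrangements equivalent by rotation or reflection) gives 9 geometric isomers.
Of these, 6 lack any improper symmetry element and so occur as enantiomeric pairs, giving 9 + 6 = 15 stereoisomers in total.

6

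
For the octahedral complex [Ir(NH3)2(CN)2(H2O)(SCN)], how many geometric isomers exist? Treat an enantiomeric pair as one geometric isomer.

The distinct arrangements are (6 in all): NH3 cis, CN trans; NH3 trans, CN trans; NH3 cis, CN cis (3 arrangements, 2 chiral); NH3 trans, CN cis.

6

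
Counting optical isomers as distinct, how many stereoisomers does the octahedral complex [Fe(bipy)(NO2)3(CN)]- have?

Each bipy is bidentate and must span two cis positions.
Systematic placement gives 2 geometric isomers: NO2 fac; NO2 mer.
Each arrangement has an internal mirror plane or centre of symmetry, so none is chiral.

2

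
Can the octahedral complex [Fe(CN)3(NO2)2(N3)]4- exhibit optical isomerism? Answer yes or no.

In an octahedral complex each vertex has one trans partner and four cis neighbours.
Systematic placement gives 3 geometric isomers: CN mer, NO2 trans; CN mer, NO2 cis; CN fac, NO2 cis.
Each arrangement has an internal mirror plane or centre of symmetry, so none is chiral.

no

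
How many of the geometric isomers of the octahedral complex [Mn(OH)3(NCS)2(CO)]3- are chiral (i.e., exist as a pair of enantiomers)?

0

An octahedron has six vertices in three trans pairs; every non-trans pair is cis.
Working through the distinct placements yields 3 geometric isomers: OH mer, NCS cis; OH mer, NCS trans; OH fac, NCS cis.
Each arrangement has an internal mirror plane or centre of symmetry, so none is chiral.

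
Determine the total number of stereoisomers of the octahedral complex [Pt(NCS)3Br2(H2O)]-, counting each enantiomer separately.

In an octahedral complex each vertex has one trans partner and four cis neighbours.
Working through the distinct placements yields 3 geometric isomers: NCS mer, Br trans; NCS mer, Br cis; NCS fac, Br cis.
Each arrangement has an internal mirror plane or centre of symmetry, so none is chiral.

3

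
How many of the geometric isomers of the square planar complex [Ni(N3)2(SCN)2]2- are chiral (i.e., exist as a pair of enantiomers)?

0

In a square planar complex each vertex has one trans partner and two cis neighbours.
There are 2 geometric isomers: N3 cis; N3 trans.
Each arrangement has an internal mirror plane or centre of symmetry, so none is chiral.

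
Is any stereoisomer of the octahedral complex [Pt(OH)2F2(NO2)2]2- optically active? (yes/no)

An octahedron has six vertices in three trans pairs; every non-trans pair is cis.
There are 5 geometric isomers: OH trans, F trans, NO2 trans; OH cis, F trans, NO2 cis; OH trans, F cis, NO2 cis; OH cis, F cis, NO2 cis (chiral); OH cis, F cis, NO2 trans.
One of these lacks any improper symmetry element and so occurs as an enantiomeric pair, giving 5 + 1 = 6 stereoisomers in total.

yes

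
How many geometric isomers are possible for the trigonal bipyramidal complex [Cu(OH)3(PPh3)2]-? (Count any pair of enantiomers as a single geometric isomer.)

3

There are 3 geometric isomers: PPh3 both equatorial; PPh3 one axial, one equatorial; PPh3 both axial.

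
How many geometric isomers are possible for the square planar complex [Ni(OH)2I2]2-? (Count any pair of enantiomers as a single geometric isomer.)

In a square planar complex each vertex has one trans partner and two cis neighbours.
There are 2 geometric isomers: OH cis; OH trans.

2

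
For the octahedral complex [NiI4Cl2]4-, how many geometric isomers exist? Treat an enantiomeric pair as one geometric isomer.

2

Working through the distinct placements yields 2 geometric isomers: Cl trans; Cl cis.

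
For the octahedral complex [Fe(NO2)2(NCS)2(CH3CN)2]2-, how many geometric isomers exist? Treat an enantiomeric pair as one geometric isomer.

5

An octahedron has six vertices in three trans pairs; every non-trans pair is cis.
Systematic placement gives 5 geometric isomers: NO2 trans, NCS trans, CH3CN trans; NO2 cis, NCS cis, CH3CN trans; NO2 trans, NCS cis, CH3CN cis; NO2 cis, NCS cis, CH3CN cis (chiral); NO2 cis, NCS trans, CH3CN cis.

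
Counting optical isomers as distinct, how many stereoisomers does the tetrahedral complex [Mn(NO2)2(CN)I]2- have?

Only one geometric arrangement is possible.

1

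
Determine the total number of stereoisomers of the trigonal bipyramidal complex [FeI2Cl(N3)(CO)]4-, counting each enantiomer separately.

10

A trigonal bipyramid has two axial and three equatorial sites, which are chemically inequivalent.
Exhaustive case analysis gives 7 geometric isomers.
Of these, 3 lack any improper symmetry element and so occur as enantiomeric pairs, giving 7 + 3 = 10 stereoisomers in total.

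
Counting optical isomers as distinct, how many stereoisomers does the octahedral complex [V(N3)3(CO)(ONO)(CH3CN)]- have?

The six octahedral sites form three mutually perpendicular trans pairs.
The distinct arrangements are (4 in all): N3 mer (3 arrangements); N3 fac (chiral).
One of these lacks any improper symmetry element and so occurs as an enantiomeric pair, giving 4 + 1 = 5 stereoisomers in total.

5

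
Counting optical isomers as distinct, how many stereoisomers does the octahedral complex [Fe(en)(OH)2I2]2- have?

An octahedron has six vertices in three trans pairs; every non-trans pair is cis.
Each en is bidentate and must span two cis positions.
Systematic placement gives 3 geometric isomers: OH cis, I trans; OH cis, I cis (chiral); OH trans, I cis.
One of these lacks any improper symmetry element and so occurs as an enantiomeric pair, giving 3 + 1 = 4 stereoisomers in total.

4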